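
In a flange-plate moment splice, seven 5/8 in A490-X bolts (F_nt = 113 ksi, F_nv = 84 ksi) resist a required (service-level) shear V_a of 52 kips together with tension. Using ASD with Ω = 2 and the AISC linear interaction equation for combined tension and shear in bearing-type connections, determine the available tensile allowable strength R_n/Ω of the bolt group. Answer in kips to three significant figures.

A_b = π·0.625²/4 = 0.3068 in²; f_rv = 52 / (7 × 0.3068) = 24.21 ksi.
F'_nt = 1.3 F_nt − (Ω F_nt / F_nv) f_rv = 1.3·113 − (2·113/84)·24.21 = 81.75 ksi, capped at F_nt → F'_nt = 81.75 ksi.
R_n = F'_nt · A_b · n = 81.75 × 0.3068 × 7 = 175.6 kips.
Allowable strength R_n/Ω = 175.6 / 2 = 87.8 kips.

87.8 kips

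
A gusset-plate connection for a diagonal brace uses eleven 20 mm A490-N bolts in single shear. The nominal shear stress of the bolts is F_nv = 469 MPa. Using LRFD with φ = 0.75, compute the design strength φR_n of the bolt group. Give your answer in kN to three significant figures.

1220 kN

A_b = π × 20² / 4 = 314.2 mm².
R_n = F_nv · A_b · n · n_s = 469 × 314.2 × 11 × 1 / 1000 = 1621 kN.
Design strength φR_n = 0.75 × 1621 = 1220 kN.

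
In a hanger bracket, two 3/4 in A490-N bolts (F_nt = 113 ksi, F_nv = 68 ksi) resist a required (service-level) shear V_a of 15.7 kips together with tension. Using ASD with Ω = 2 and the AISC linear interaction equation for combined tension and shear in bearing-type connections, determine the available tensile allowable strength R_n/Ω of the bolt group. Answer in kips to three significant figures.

A_b = π·0.75²/4 = 0.4418 in²; f_rv = 15.7 / (2 × 0.4418) = 17.77 ksi.
F'_nt = 1.3 F_nt − (Ω F_nt / F_nv) f_rv = 1.3·113 − (2·113/68)·17.77 = 87.84 ksi, capped at F_nt → F'_nt = 87.84 ksi.
R_n = F'_nt · A_b · n = 87.84 × 0.4418 × 2 = 77.62 kips.
Allowable strength R_n/Ω = 77.62 / 2 = 38.8 kips.

38.8 kips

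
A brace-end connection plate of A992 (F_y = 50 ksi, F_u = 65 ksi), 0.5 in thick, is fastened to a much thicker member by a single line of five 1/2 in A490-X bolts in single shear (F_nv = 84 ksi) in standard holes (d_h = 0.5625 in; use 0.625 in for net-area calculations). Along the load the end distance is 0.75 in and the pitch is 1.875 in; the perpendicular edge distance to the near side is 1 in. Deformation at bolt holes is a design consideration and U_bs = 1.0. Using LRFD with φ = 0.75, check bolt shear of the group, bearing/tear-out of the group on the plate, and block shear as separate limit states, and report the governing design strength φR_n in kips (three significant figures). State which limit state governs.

Bolt shear: A_b = π·0.5²/4 = 0.1963 in²; R_n = 84 × 0.1963 × 5 × 1 = 82.47 kips → 0.75 × 82.47 = 61.9 kips.
Bearing: edge l_c = 0.4688, r_n = 18.28 kips; interior l_c = 1.312, r_n = 39 kips; R_n = 18.28 + 4·39 = 174.3 kips → 131 kips.
Block shear: A_gv = 4.125, A_nv = 2.719, A_nt = 0.3438 in²; R_n = min(0.6F_uA_nv, 0.6F_yA_gv) + U_bs·F_u·A_nt = 128.4 kips → 96.3 kips.
Bolt shear governs: 61.9 kips.

61.9 kips (bolt shear governs)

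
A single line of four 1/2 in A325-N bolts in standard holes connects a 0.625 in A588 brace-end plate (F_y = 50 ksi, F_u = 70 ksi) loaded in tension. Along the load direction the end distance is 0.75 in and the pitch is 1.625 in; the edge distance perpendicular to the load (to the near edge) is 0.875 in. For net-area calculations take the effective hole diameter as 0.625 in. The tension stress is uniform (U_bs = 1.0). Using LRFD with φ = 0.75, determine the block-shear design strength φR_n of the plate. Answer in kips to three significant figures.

86.1 kips

Shear plane L_v = 0.75 + 3·1.625 = 5.625 in; A_gv = 5.625 × 0.625 = 3.516 in².
A_nv = (5.625 − 3.5·0.625) × 0.625 = 2.148 in².
A_nt = (0.875 − 0.5·0.625) × 0.625 = 0.3516 in².
0.6 F_u A_nv = 90.23 kips; 0.6 F_y A_gv = 105.5 kips → shear rupture governs the shear term.
R_n = 90.23 + 1.0 × 70 × 0.3516 = 114.8 kips.
Design strength φR_n = 0.75 × 114.8 = 86.1 kips.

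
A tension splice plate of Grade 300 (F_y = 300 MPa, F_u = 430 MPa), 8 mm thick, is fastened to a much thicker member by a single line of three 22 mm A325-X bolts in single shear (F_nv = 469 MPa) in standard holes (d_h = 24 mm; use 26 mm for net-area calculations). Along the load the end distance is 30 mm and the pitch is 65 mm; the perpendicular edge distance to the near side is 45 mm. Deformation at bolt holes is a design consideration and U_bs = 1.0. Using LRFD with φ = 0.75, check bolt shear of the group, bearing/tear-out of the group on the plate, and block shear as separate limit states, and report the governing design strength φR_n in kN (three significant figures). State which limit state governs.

Bolt shear: A_b = π·22²/4 = 380.1 mm²; R_n = 469 × 380.1 × 3 × 1 / 1000 = 534.8 kN → 0.75 × 534.8 = 401 kN.
Bearing: edge l_c = 18, r_n = 74.3 kN; interior l_c = 41, r_n = 169.2 kN; R_n = 74.3 + 2·169.2 = 412.8 kN → 310 kN.
Block shear: A_gv = 1280, A_nv = 760, A_nt = 256 mm²; R_n = min(0.6F_uA_nv, 0.6F_yA_gv) + U_bs·F_u·A_nt = 306.2 kN → 230 kN.
Block shear governs: 230 kN.

230 kN (block shear governs)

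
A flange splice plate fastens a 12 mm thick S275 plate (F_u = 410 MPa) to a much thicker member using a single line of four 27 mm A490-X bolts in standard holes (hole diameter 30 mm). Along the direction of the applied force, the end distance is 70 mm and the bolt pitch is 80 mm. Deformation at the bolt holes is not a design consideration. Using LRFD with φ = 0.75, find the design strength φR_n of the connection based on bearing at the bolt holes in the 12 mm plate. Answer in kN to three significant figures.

Per bolt r_n = 1.5 l_c t F_u ≤ 3.0 d t F_u; upper limit = 3.0 × 27 × 12 × 410 / 1000 = 398.5 kN.
Edge bolt: l_c = 70 − 30/2 = 55 mm → 1.5 × 55 × 12 × 410 / 1000 = 405.9 → r_n = 398.5 kN.
Interior bolts: l_c = 80 − 30 = 50 mm → 1.5 × 50 × 12 × 410 / 1000 = 369 → r_n = 369 kN.
R_n = 1 × 398.5 + 3 × 369 = 1506 kN.
Design strength φR_n = 0.75 × 1506 = 1130 kN.

1130 kN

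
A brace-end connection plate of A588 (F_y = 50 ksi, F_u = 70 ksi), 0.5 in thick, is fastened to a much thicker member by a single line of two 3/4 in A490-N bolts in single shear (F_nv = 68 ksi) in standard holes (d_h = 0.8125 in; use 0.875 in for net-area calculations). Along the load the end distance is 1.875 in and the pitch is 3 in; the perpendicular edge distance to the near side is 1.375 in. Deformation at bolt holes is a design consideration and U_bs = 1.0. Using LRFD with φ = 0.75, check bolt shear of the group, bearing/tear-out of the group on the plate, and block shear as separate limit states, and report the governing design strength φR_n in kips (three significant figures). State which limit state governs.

45.1 kips (bolt shear governs)

Bolt shear: A_b = π·0.75²/4 = 0.4418 in²; R_n = 68 × 0.4418 × 2 × 1 = 60.08 kips → 0.75 × 60.08 = 45.1 kips.
Bearing: edge l_c = 1.469, r_n = 61.69 kips; interior l_c = 2.188, r_n = 63 kips; R_n = 61.69 + 1·63 = 124.7 kips → 93.5 kips.
Block shear: A_gv = 2.438, A_nv = 1.781, A_nt = 0.4688 in²; R_n = min(0.6F_uA_nv, 0.6F_yA_gv) + U_bs·F_u·A_nt = 105.9 kips → 79.5 kips.
Bolt shear governs: 45.1 kips.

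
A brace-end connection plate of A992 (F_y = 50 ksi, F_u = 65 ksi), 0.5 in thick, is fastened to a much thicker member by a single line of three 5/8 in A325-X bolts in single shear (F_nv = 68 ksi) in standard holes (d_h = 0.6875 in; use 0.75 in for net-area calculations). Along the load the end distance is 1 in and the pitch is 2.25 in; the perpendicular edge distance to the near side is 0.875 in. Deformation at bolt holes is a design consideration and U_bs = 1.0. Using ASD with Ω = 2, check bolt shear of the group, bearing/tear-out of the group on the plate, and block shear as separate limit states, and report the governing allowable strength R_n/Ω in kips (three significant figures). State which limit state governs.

31.3 kips (bolt shear governs)

Bolt shear: A_b = π·0.625²/4 = 0.3068 in²; R_n = 68 × 0.3068 × 3 × 1 = 62.59 kips → 62.59 / 2 = 31.3 kips.
Bearing: edge l_c = 0.6562, r_n = 25.59 kips; interior l_c = 1.562, r_n = 48.75 kips; R_n = 25.59 + 2·48.75 = 123.1 kips → 61.5 kips.
Block shear: A_gv = 2.75, A_nv = 1.812, A_nt = 0.25 in²; R_n = min(0.6F_uA_nv, 0.6F_yA_gv) + U_bs·F_u·A_nt = 86.94 kips → 43.5 kips.
Bolt shear governs: 31.3 kips.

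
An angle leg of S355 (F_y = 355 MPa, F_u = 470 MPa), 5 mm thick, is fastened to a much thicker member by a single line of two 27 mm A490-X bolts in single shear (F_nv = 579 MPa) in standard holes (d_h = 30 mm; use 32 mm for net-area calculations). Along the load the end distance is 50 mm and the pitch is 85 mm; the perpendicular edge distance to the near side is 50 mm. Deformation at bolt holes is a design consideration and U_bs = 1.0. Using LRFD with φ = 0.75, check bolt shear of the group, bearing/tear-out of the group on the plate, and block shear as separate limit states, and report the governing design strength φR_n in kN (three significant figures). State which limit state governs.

152 kN (block shear governs)

Bolt shear: A_b = π·27²/4 = 572.6 mm²; R_n = 579 × 572.6 × 2 × 1 / 1000 = 663 kN → 0.75 × 663 = 497 kN.
Bearing: edge l_c = 35, r_n = 98.7 kN; interior l_c = 55, r_n = 152.3 kN; R_n = 98.7 + 1·152.3 = 251 kN → 188 kN.
Block shear: A_gv = 675, A_nv = 435, A_nt = 170 mm²; R_n = min(0.6F_uA_nv, 0.6F_yA_gv) + U_bs·F_u·A_nt = 202.6 kN → 152 kN.
Block shear governs: 152 kN.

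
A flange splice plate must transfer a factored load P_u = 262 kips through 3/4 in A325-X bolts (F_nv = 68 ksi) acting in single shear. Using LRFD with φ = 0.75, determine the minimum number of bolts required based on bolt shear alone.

12 bolts

A_b = π·0.75²/4 = 0.4418 in².
Per-bolt design strength φR_n = 0.75 × 68 × 0.4418 × 1 = 22.53 kips.
n ≥ 262 / 22.53 = 11.63 → use 12 bolts.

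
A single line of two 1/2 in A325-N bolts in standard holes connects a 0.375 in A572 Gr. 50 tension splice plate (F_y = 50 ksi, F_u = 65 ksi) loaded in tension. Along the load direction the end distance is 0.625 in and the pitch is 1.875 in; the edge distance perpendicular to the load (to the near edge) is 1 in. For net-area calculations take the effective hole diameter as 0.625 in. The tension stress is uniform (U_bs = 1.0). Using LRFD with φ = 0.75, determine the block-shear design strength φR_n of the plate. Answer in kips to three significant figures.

Shear plane L_v = 0.625 + 1·1.875 = 2.5 in; A_gv = 2.5 × 0.375 = 0.9375 in².
A_nv = (2.5 − 1.5·0.625) × 0.375 = 0.5859 in².
A_nt = (1 − 0.5·0.625) × 0.375 = 0.2578 in².
0.6 F_u A_nv = 22.85 kips; 0.6 F_y A_gv = 28.12 kips → shear rupture governs the shear term.
R_n = 22.85 + 1.0 × 65 × 0.2578 = 39.61 kips.
Design strength φR_n = 0.75 × 39.61 = 29.7 kips.

29.7 kips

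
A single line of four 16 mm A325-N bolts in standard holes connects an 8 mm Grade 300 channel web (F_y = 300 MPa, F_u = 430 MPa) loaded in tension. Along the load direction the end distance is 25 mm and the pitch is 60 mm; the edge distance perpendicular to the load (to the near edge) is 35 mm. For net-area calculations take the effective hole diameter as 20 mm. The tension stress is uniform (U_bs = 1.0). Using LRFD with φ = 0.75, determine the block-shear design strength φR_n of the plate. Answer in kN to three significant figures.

273 kN

Shear plane L_v = 25 + 3·60 = 205 mm; A_gv = 205 × 8 = 1640 mm².
A_nv = (205 − 3.5·20) × 8 = 1080 mm².
A_nt = (35 − 0.5·20) × 8 = 200 mm².
0.6 F_u A_nv = 278.6 kN; 0.6 F_y A_gv = 295.2 kN → shear rupture governs the shear term.
R_n = 278.6 + 1.0 × 430 × 200 / 1000 = 364.6 kN.
Design strength φR_n = 0.75 × 364.6 = 273 kN.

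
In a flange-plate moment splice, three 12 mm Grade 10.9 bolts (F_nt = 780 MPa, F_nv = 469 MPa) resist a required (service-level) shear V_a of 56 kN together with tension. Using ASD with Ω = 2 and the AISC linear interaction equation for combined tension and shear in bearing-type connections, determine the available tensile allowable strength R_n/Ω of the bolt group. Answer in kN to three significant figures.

78.9 kN

A_b = π·12²/4 = 113.1 mm²; f_rv = 56 × 1000 / (3 × 113.1) = 165 MPa.
F'_nt = 1.3 F_nt − (Ω F_nt / F_nv) f_rv = 1.3·780 − (2·780/469)·165 = 465 MPa, capped at F_nt → F'_nt = 465 MPa.
R_n = F'_nt · A_b · n = 465 × 113.1 × 3 / 1000 = 157.8 kN.
Allowable strength R_n/Ω = 157.8 / 2 = 78.9 kN.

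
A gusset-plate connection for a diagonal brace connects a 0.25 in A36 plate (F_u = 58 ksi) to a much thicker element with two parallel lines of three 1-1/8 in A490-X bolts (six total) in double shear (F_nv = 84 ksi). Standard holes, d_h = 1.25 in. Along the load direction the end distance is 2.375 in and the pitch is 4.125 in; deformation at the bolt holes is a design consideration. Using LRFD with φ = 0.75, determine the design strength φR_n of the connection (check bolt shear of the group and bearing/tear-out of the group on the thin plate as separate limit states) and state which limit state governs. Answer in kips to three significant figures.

Bolt shear: A_b = π·1.125²/4 = 0.994 in²; R_n = 84 × 0.994 × 6 × 2 = 1002 kips → 0.75 × 1002 = 751 kips.
Bearing (1.2 l_c t F_u ≤ 2.4 d t F_u): upper limit = 2.4·1.125·0.25·58 = 39.15 kips.
  Edge l_c = 2.375 − 1.25/2 = 1.75 → r_n = 30.45 kips; interior l_c = 4.125 − 1.25 = 2.875 → r_n = 39.15 kips.
  R_n,bearing = 2·30.45 + 4·39.15 = 217.5 kips → 0.75 × 217.5 = 163 kips.
Bearing governs: 163 kips.

163 kips (bearing governs)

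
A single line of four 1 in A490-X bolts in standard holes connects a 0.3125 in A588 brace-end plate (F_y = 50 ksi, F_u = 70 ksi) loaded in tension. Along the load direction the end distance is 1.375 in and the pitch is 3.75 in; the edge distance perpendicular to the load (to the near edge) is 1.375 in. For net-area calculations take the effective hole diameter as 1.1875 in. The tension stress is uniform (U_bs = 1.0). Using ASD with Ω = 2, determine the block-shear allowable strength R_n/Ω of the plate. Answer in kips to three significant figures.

Shear plane L_v = 1.375 + 3·3.75 = 12.62 in; A_gv = 12.62 × 0.3125 = 3.945 in².
A_nv = (12.62 − 3.5·1.1875) × 0.3125 = 2.646 in².
A_nt = (1.375 − 0.5·1.1875) × 0.3125 = 0.2441 in².
0.6 F_u A_nv = 111.2 kips; 0.6 F_y A_gv = 118.4 kips → shear rupture governs the shear term.
R_n = 111.2 + 1.0 × 70 × 0.2441 = 128.2 kips.
Allowable strength R_n/Ω = 128.2 / 2 = 64.1 kips.

64.1 kips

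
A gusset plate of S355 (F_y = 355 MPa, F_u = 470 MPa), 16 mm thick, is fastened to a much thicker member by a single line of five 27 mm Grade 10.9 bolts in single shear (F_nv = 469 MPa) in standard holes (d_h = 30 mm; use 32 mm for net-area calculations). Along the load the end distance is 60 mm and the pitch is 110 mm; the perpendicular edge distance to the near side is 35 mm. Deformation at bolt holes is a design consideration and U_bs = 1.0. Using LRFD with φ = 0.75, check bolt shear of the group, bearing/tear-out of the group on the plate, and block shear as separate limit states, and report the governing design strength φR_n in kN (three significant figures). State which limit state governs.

Bolt shear: A_b = π·27²/4 = 572.6 mm²; R_n = 469 × 572.6 × 5 × 1 / 1000 = 1343 kN → 0.75 × 1343 = 1010 kN.
Bearing: edge l_c = 45, r_n = 406.1 kN; interior l_c = 80, r_n = 487.3 kN; R_n = 406.1 + 4·487.3 = 2355 kN → 1770 kN.
Block shear: A_gv = 8000, A_nv = 5696, A_nt = 304 mm²; R_n = min(0.6F_uA_nv, 0.6F_yA_gv) + U_bs·F_u·A_nt = 1749 kN → 1310 kN.
Bolt shear governs: 1010 kN.

1010 kN (bolt shear governs)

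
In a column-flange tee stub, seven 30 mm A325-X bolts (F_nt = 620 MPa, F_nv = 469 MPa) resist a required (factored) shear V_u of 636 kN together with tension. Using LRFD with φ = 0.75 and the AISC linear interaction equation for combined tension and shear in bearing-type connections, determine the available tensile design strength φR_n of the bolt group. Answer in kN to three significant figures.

2150 kN

A_b = π·30²/4 = 706.9 mm²; f_rv = 636 × 1000 / (7 × 706.9) = 128.5 MPa.
F'_nt = 1.3 F_nt − (F_nt / φF_nv) f_rv = 1.3·620 − (620/(0.75·469))·128.5 = 579.4 MPa, capped at F_nt → F'_nt = 579.4 MPa.
R_n = F'_nt · A_b · n = 579.4 × 706.9 × 7 / 1000 = 2867 kN.
Design strength φR_n = 0.75 × 2867 = 2150 kN.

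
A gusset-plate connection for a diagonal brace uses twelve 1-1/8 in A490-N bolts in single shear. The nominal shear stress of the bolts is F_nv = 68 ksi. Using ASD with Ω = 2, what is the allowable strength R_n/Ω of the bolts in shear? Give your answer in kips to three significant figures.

406 kips

A_b = π × 1.125² / 4 = 0.994 in².
R_n = F_nv · A_b · n · n_s = 68 × 0.994 × 12 × 1 = 811.1 kips.
Allowable strength R_n/Ω = 811.1 / 2 = 406 kips.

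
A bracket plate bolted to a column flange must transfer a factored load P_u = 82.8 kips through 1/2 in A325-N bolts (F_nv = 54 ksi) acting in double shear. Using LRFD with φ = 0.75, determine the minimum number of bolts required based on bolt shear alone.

A_b = π·0.5²/4 = 0.1963 in².
Per-bolt design strength φR_n = 0.75 × 54 × 0.1963 × 2 = 15.9 kips.
n ≥ 82.8 / 15.9 = 5.206 → use 6 bolts.

6 bolts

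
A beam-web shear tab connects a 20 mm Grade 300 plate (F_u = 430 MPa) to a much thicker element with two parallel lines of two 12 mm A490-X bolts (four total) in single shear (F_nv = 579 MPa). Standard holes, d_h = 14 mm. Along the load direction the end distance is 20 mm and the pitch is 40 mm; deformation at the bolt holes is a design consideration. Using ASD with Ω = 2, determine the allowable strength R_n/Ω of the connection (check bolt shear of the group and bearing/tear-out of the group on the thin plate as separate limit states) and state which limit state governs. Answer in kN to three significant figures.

131 kN (bolt shear governs)

Bolt shear: A_b = π·12²/4 = 113.1 mm²; R_n = 579 × 113.1 × 4 × 1 / 1000 = 261.9 kN → 261.9 / 2 = 131 kN.
Bearing (1.2 l_c t F_u ≤ 2.4 d t F_u): upper limit = 2.4·12·20·430 / 1000 = 247.7 kN.
  Edge l_c = 20 − 14/2 = 13 → r_n = 134.2 kN; interior l_c = 40 − 14 = 26 → r_n = 247.7 kN.
  R_n,bearing = 2·134.2 + 2·247.7 = 763.7 kN → 763.7 / 2 = 382 kN.
Bolt shear governs: 131 kN.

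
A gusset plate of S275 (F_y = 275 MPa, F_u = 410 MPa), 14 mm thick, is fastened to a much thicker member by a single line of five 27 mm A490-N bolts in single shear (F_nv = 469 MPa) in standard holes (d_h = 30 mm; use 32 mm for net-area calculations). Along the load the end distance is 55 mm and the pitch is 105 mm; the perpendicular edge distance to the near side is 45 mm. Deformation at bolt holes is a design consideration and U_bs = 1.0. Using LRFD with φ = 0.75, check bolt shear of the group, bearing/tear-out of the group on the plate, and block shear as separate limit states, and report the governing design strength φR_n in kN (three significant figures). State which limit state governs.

Bolt shear: A_b = π·27²/4 = 572.6 mm²; R_n = 469 × 572.6 × 5 × 1 / 1000 = 1343 kN → 0.75 × 1343 = 1010 kN.
Bearing: edge l_c = 40, r_n = 275.5 kN; interior l_c = 75, r_n = 372 kN; R_n = 275.5 + 4·372 = 1763 kN → 1320 kN.
Block shear: A_gv = 6650, A_nv = 4634, A_nt = 406 mm²; R_n = min(0.6F_uA_nv, 0.6F_yA_gv) + U_bs·F_u·A_nt = 1264 kN → 948 kN.
Block shear governs: 948 kN.

948 kN (block shear governs)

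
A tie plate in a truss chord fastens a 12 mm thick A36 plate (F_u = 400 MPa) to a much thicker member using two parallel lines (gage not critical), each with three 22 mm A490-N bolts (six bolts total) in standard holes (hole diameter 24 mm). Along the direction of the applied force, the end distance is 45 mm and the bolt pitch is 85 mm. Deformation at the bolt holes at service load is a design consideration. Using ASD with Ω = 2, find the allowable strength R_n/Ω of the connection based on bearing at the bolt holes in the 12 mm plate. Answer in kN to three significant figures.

697 kN

Per bolt r_n = 1.2 l_c t F_u ≤ 2.4 d t F_u; upper limit = 2.4 × 22 × 12 × 400 / 1000 = 253.4 kN.
Edge bolt: l_c = 45 − 24/2 = 33 mm → 1.2 × 33 × 12 × 400 / 1000 = 190.1 → r_n = 190.1 kN.
Interior bolts: l_c = 85 − 24 = 61 mm → 1.2 × 61 × 12 × 400 / 1000 = 351.4 → r_n = 253.4 kN.
R_n = 2 × 190.1 + 4 × 253.4 = 1394 kN.
Allowable strength R_n/Ω = 1394 / 2 = 697 kN.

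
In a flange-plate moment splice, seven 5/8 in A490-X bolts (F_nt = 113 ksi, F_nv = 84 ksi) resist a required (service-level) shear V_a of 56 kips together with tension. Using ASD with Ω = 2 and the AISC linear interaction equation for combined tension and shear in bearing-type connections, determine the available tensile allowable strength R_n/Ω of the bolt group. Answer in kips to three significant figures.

82.4 kips

A_b = π·0.625²/4 = 0.3068 in²; f_rv = 56 / (7 × 0.3068) = 26.08 ksi.
F'_nt = 1.3 F_nt − (Ω F_nt / F_nv) f_rv = 1.3·113 − (2·113/84)·26.08 = 76.74 ksi, capped at F_nt → F'_nt = 76.74 ksi.
R_n = F'_nt · A_b · n = 76.74 × 0.3068 × 7 = 164.8 kips.
Allowable strength R_n/Ω = 164.8 / 2 = 82.4 kips.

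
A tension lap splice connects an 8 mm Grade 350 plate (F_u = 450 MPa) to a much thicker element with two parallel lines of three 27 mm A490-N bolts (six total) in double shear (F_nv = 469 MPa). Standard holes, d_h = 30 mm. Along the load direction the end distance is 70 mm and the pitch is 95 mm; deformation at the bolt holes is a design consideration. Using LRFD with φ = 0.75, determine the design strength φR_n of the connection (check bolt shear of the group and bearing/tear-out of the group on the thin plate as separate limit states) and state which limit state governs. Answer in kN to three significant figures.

1050 kN (bearing governs)

Bolt shear: A_b = π·27²/4 = 572.6 mm²; R_n = 469 × 572.6 × 6 × 2 / 1000 = 3222 kN → 0.75 × 3222 = 2420 kN.
Bearing (1.2 l_c t F_u ≤ 2.4 d t F_u): upper limit = 2.4·27·8·450 / 1000 = 233.3 kN.
  Edge l_c = 70 − 30/2 = 55 → r_n = 233.3 kN; interior l_c = 95 − 30 = 65 → r_n = 233.3 kN.
  R_n,bearing = 2·233.3 + 4·233.3 = 1400 kN → 0.75 × 1400 = 1050 kN.
Bearing governs: 1050 kN.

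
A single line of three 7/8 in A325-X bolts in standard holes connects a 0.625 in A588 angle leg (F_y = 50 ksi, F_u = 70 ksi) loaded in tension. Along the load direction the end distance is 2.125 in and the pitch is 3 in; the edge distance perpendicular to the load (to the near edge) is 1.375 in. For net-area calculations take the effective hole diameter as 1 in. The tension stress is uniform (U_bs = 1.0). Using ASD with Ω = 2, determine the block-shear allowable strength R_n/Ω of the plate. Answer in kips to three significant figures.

93 kips

Shear plane L_v = 2.125 + 2·3 = 8.125 in; A_gv = 8.125 × 0.625 = 5.078 in².
A_nv = (8.125 − 2.5·1) × 0.625 = 3.516 in².
A_nt = (1.375 − 0.5·1) × 0.625 = 0.5469 in².
0.6 F_u A_nv = 147.7 kips; 0.6 F_y A_gv = 152.3 kips → shear rupture governs the shear term.
R_n = 147.7 + 1.0 × 70 × 0.5469 = 185.9 kips.
Allowable strength R_n/Ω = 185.9 / 2 = 93 kips.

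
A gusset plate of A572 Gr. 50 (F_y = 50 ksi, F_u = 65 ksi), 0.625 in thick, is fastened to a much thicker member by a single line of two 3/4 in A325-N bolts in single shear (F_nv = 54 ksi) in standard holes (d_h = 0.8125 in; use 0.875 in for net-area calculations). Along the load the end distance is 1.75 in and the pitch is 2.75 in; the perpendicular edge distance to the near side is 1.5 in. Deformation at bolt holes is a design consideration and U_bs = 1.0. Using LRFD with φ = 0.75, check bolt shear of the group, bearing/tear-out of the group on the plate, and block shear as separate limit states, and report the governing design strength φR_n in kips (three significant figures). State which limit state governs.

Bolt shear: A_b = π·0.75²/4 = 0.4418 in²; R_n = 54 × 0.4418 × 2 × 1 = 47.71 kips → 0.75 × 47.71 = 35.8 kips.
Bearing: edge l_c = 1.344, r_n = 65.51 kips; interior l_c = 1.938, r_n = 73.12 kips; R_n = 65.51 + 1·73.12 = 138.6 kips → 104 kips.
Block shear: A_gv = 2.812, A_nv = 1.992, A_nt = 0.6641 in²; R_n = min(0.6F_uA_nv, 0.6F_yA_gv) + U_bs·F_u·A_nt = 120.9 kips → 90.6 kips.
Bolt shear governs: 35.8 kips.

35.8 kips (bolt shear governs)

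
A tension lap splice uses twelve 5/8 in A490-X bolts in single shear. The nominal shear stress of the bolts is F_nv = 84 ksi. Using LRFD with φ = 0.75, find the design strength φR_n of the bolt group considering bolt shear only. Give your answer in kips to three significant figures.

A_b = π × 0.625² / 4 = 0.3068 in².
R_n = F_nv · A_b · n · n_s = 84 × 0.3068 × 12 × 1 = 309.3 kips.
Design strength φR_n = 0.75 × 309.3 = 232 kips.

232 kips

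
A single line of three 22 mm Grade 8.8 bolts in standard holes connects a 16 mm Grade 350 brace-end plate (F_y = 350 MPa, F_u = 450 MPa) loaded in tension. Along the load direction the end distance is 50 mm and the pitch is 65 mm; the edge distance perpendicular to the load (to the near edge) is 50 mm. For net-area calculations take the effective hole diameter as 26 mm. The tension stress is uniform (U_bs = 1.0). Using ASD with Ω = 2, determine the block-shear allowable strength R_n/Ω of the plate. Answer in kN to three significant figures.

Shear plane L_v = 50 + 2·65 = 180 mm; A_gv = 180 × 16 = 2880 mm².
A_nv = (180 − 2.5·26) × 16 = 1840 mm².
A_nt = (50 − 0.5·26) × 16 = 592 mm².
0.6 F_u A_nv = 496.8 kN; 0.6 F_y A_gv = 604.8 kN → shear rupture governs the shear term.
R_n = 496.8 + 1.0 × 450 × 592 / 1000 = 763.2 kN.
Allowable strength R_n/Ω = 763.2 / 2 = 382 kN.

382 kN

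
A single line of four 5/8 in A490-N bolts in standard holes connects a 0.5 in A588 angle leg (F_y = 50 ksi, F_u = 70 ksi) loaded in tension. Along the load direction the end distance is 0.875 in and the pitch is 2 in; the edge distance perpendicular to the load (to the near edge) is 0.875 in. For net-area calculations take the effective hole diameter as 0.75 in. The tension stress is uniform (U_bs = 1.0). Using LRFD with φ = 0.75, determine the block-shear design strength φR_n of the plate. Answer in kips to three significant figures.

80.1 kips

Shear plane L_v = 0.875 + 3·2 = 6.875 in; A_gv = 6.875 × 0.5 = 3.438 in².
A_nv = (6.875 − 3.5·0.75) × 0.5 = 2.125 in².
A_nt = (0.875 − 0.5·0.75) × 0.5 = 0.25 in².
0.6 F_u A_nv = 89.25 kips; 0.6 F_y A_gv = 103.1 kips → shear rupture governs the shear term.
R_n = 89.25 + 1.0 × 70 × 0.25 = 106.8 kips.
Design strength φR_n = 0.75 × 106.8 = 80.1 kips.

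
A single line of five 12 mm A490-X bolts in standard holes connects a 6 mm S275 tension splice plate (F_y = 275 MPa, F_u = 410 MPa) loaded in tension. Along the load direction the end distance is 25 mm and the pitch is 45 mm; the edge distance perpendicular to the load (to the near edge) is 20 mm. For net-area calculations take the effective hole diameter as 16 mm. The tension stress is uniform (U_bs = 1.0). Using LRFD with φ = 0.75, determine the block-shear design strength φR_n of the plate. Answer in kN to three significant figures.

169 kN

Shear plane L_v = 25 + 4·45 = 205 mm; A_gv = 205 × 6 = 1230 mm².
A_nv = (205 − 4.5·16) × 6 = 798 mm².
A_nt = (20 − 0.5·16) × 6 = 72 mm².
0.6 F_u A_nv = 196.3 kN; 0.6 F_y A_gv = 203 kN → shear rupture governs the shear term.
R_n = 196.3 + 1.0 × 410 × 72 / 1000 = 225.8 kN.
Design strength φR_n = 0.75 × 225.8 = 169 kN.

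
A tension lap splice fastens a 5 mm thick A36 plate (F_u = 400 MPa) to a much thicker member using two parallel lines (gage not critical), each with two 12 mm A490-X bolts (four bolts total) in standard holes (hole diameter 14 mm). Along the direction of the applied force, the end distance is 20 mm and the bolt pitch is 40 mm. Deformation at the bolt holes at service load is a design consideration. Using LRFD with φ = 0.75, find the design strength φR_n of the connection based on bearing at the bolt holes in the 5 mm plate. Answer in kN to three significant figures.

Per bolt r_n = 1.2 l_c t F_u ≤ 2.4 d t F_u; upper limit = 2.4 × 12 × 5 × 400 / 1000 = 57.6 kN.
Edge bolt: l_c = 20 − 14/2 = 13 mm → 1.2 × 13 × 5 × 400 / 1000 = 31.2 → r_n = 31.2 kN.
Interior bolts: l_c = 40 − 14 = 26 mm → 1.2 × 26 × 5 × 400 / 1000 = 62.4 → r_n = 57.6 kN.
R_n = 2 × 31.2 + 2 × 57.6 = 177.6 kN.
Design strength φR_n = 0.75 × 177.6 = 133 kN.

133 kN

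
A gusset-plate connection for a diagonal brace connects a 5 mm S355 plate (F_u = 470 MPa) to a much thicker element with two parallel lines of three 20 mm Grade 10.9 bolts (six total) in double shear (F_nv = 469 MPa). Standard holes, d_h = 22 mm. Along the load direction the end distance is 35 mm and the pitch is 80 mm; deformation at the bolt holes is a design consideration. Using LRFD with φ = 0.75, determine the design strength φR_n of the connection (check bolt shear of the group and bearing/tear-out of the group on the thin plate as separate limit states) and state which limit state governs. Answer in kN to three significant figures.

Bolt shear: A_b = π·20²/4 = 314.2 mm²; R_n = 469 × 314.2 × 6 × 2 / 1000 = 1768 kN → 0.75 × 1768 = 1330 kN.
Bearing (1.2 l_c t F_u ≤ 2.4 d t F_u): upper limit = 2.4·20·5·470 / 1000 = 112.8 kN.
  Edge l_c = 35 − 22/2 = 24 → r_n = 67.68 kN; interior l_c = 80 − 22 = 58 → r_n = 112.8 kN.
  R_n,bearing = 2·67.68 + 4·112.8 = 586.6 kN → 0.75 × 586.6 = 440 kN.
Bearing governs: 440 kN.

440 kN (bearing governs)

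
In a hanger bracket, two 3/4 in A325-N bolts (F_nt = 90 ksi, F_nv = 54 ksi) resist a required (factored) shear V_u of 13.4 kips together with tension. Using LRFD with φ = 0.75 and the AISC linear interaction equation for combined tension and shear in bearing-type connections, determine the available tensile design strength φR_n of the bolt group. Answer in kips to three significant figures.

55.2 kips

A_b = π·0.75²/4 = 0.4418 in²; f_rv = 13.4 / (2 × 0.4418) = 15.17 ksi.
F'_nt = 1.3 F_nt − (F_nt / φF_nv) f_rv = 1.3·90 − (90/(0.75·54))·15.17 = 83.3 ksi, capped at F_nt → F'_nt = 83.3 ksi.
R_n = F'_nt · A_b · n = 83.3 × 0.4418 × 2 = 73.6 kips.
Design strength φR_n = 0.75 × 73.6 = 55.2 kips.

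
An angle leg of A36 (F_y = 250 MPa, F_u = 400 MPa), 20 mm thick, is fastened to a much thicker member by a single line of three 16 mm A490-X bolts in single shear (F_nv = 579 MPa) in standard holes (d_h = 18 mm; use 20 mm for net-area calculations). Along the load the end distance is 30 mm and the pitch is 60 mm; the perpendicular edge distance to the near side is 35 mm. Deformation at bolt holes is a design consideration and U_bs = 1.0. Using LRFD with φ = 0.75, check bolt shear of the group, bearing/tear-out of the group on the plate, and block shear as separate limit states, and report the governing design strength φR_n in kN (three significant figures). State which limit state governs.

Bolt shear: A_b = π·16²/4 = 201.1 mm²; R_n = 579 × 201.1 × 3 × 1 / 1000 = 349.2 kN → 0.75 × 349.2 = 262 kN.
Bearing: edge l_c = 21, r_n = 201.6 kN; interior l_c = 42, r_n = 307.2 kN; R_n = 201.6 + 2·307.2 = 816 kN → 612 kN.
Block shear: A_gv = 3000, A_nv = 2000, A_nt = 500 mm²; R_n = min(0.6F_uA_nv, 0.6F_yA_gv) + U_bs·F_u·A_nt = 650 kN → 488 kN.
Bolt shear governs: 262 kN.

262 kN (bolt shear governs)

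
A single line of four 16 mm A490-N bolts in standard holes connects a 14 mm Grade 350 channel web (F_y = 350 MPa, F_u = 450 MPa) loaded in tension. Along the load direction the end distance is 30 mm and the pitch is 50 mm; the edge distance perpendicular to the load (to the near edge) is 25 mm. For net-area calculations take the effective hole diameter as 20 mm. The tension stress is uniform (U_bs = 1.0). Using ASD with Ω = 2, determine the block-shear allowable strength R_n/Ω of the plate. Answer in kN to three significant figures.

255 kN

Shear plane L_v = 30 + 3·50 = 180 mm; A_gv = 180 × 14 = 2520 mm².
A_nv = (180 − 3.5·20) × 14 = 1540 mm².
A_nt = (25 − 0.5·20) × 14 = 210 mm².
0.6 F_u A_nv = 415.8 kN; 0.6 F_y A_gv = 529.2 kN → shear rupture governs the shear term.
R_n = 415.8 + 1.0 × 450 × 210 / 1000 = 510.3 kN.
Allowable strength R_n/Ω = 510.3 / 2 = 255 kN.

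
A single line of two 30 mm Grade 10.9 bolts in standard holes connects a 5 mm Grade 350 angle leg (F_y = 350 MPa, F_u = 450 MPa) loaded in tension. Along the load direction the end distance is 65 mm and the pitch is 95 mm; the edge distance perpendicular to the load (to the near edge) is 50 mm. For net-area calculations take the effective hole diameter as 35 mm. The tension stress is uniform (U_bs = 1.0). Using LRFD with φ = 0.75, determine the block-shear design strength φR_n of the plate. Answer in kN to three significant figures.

Shear plane L_v = 65 + 1·95 = 160 mm; A_gv = 160 × 5 = 800 mm².
A_nv = (160 − 1.5·35) × 5 = 537.5 mm².
A_nt = (50 − 0.5·35) × 5 = 162.5 mm².
0.6 F_u A_nv = 145.1 kN; 0.6 F_y A_gv = 168 kN → shear rupture governs the shear term.
R_n = 145.1 + 1.0 × 450 × 162.5 / 1000 = 218.2 kN.
Design strength φR_n = 0.75 × 218.2 = 164 kN.

164 kN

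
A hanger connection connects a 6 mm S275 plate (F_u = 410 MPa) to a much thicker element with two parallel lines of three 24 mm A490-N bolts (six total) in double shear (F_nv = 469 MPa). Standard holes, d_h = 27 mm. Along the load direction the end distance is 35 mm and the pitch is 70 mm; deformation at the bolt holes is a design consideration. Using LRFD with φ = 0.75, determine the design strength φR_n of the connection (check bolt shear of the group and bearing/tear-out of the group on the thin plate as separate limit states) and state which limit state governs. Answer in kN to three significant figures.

Bolt shear: A_b = π·24²/4 = 452.4 mm²; R_n = 469 × 452.4 × 6 × 2 / 1000 = 2546 kN → 0.75 × 2546 = 1910 kN.
Bearing (1.2 l_c t F_u ≤ 2.4 d t F_u): upper limit = 2.4·24·6·410 / 1000 = 141.7 kN.
  Edge l_c = 35 − 27/2 = 21.5 → r_n = 63.47 kN; interior l_c = 70 − 27 = 43 → r_n = 126.9 kN.
  R_n,bearing = 2·63.47 + 4·126.9 = 634.7 kN → 0.75 × 634.7 = 476 kN.
Bearing governs: 476 kN.

476 kN (bearing governs)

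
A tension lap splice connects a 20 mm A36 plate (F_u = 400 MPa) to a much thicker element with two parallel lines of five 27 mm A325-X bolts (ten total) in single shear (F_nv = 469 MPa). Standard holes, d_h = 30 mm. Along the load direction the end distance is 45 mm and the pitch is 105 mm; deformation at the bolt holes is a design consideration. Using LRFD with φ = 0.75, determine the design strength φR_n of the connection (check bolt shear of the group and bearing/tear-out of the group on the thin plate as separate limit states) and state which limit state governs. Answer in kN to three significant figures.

2010 kN (bolt shear governs)

Bolt shear: A_b = π·27²/4 = 572.6 mm²; R_n = 469 × 572.6 × 10 × 1 / 1000 = 2685 kN → 0.75 × 2685 = 2010 kN.
Bearing (1.2 l_c t F_u ≤ 2.4 d t F_u): upper limit = 2.4·27·20·400 / 1000 = 518.4 kN.
  Edge l_c = 45 − 30/2 = 30 → r_n = 288 kN; interior l_c = 105 − 30 = 75 → r_n = 518.4 kN.
  R_n,bearing = 2·288 + 8·518.4 = 4723 kN → 0.75 × 4723 = 3540 kN.
Bolt shear governs: 2010 kN.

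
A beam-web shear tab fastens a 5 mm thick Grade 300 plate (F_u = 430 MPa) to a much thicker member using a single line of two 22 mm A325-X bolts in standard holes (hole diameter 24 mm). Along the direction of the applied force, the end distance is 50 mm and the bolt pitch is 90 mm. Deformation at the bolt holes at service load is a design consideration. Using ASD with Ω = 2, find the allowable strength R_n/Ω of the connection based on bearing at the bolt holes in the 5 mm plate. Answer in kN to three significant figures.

106 kN

Per bolt r_n = 1.2 l_c t F_u ≤ 2.4 d t F_u; upper limit = 2.4 × 22 × 5 × 430 / 1000 = 113.5 kN.
Edge bolt: l_c = 50 − 24/2 = 38 mm → 1.2 × 38 × 5 × 430 / 1000 = 98.04 → r_n = 98.04 kN.
Interior bolts: l_c = 90 − 24 = 66 mm → 1.2 × 66 × 5 × 430 / 1000 = 170.3 → r_n = 113.5 kN.
R_n = 1 × 98.04 + 1 × 113.5 = 211.6 kN.
Allowable strength R_n/Ω = 211.6 / 2 = 106 kN.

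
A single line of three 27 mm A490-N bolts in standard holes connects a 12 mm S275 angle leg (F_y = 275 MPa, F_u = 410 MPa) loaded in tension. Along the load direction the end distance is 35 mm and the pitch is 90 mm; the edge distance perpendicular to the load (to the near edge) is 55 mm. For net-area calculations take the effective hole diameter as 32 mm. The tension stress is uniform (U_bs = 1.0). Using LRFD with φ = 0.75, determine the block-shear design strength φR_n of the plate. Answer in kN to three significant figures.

443 kN

Shear plane L_v = 35 + 2·90 = 215 mm; A_gv = 215 × 12 = 2580 mm².
A_nv = (215 − 2.5·32) × 12 = 1620 mm².
A_nt = (55 − 0.5·32) × 12 = 468 mm².
0.6 F_u A_nv = 398.5 kN; 0.6 F_y A_gv = 425.7 kN → shear rupture governs the shear term.
R_n = 398.5 + 1.0 × 410 × 468 / 1000 = 590.4 kN.
Design strength φR_n = 0.75 × 590.4 = 443 kN.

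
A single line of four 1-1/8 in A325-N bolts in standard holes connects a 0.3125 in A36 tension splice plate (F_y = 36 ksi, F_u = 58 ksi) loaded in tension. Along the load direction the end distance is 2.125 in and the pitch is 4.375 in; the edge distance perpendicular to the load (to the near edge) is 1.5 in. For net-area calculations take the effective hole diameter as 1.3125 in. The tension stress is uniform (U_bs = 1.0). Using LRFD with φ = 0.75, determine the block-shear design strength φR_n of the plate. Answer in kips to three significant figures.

88.7 kips

Shear plane L_v = 2.125 + 3·4.375 = 15.25 in; A_gv = 15.25 × 0.3125 = 4.766 in².
A_nv = (15.25 − 3.5·1.3125) × 0.3125 = 3.33 in².
A_nt = (1.5 − 0.5·1.3125) × 0.3125 = 0.2637 in².
0.6 F_u A_nv = 115.9 kips; 0.6 F_y A_gv = 102.9 kips → shear yielding governs the shear term.
R_n = 102.9 + 1.0 × 58 × 0.2637 = 118.2 kips.
Design strength φR_n = 0.75 × 118.2 = 88.7 kips.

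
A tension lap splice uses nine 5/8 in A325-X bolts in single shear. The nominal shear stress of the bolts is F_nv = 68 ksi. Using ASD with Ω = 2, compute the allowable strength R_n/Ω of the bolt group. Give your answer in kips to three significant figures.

A_b = π × 0.625² / 4 = 0.3068 in².
R_n = F_nv · A_b · n · n_s = 68 × 0.3068 × 9 × 1 = 187.8 kips.
Allowable strength R_n/Ω = 187.8 / 2 = 93.9 kips.

93.9 kips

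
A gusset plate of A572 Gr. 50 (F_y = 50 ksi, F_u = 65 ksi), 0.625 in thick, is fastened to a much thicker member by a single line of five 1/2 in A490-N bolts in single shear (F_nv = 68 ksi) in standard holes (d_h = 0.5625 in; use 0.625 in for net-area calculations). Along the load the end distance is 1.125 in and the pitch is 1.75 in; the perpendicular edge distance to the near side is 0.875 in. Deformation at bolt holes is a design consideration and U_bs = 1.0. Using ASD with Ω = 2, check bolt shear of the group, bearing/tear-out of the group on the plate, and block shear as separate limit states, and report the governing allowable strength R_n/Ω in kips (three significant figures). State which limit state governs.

33.4 kips (bolt shear governs)

Bolt shear: A_b = π·0.5²/4 = 0.1963 in²; R_n = 68 × 0.1963 × 5 × 1 = 66.76 kips → 66.76 / 2 = 33.4 kips.
Bearing: edge l_c = 0.8438, r_n = 41.13 kips; interior l_c = 1.188, r_n = 48.75 kips; R_n = 41.13 + 4·48.75 = 236.1 kips → 118 kips.
Block shear: A_gv = 5.078, A_nv = 3.32, A_nt = 0.3516 in²; R_n = min(0.6F_uA_nv, 0.6F_yA_gv) + U_bs·F_u·A_nt = 152.3 kips → 76.2 kips.
Bolt shear governs: 33.4 kips.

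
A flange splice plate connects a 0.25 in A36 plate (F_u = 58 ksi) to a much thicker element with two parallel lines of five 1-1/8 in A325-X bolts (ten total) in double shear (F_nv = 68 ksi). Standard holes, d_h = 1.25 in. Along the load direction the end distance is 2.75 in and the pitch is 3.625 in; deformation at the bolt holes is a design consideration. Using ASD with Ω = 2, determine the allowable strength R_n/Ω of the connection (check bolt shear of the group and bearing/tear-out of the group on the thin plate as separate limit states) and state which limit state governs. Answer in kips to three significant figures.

194 kips (bearing governs)

Bolt shear: A_b = π·1.125²/4 = 0.994 in²; R_n = 68 × 0.994 × 10 × 2 = 1352 kips → 1352 / 2 = 676 kips.
Bearing (1.2 l_c t F_u ≤ 2.4 d t F_u): upper limit = 2.4·1.125·0.25·58 = 39.15 kips.
  Edge l_c = 2.75 − 1.25/2 = 2.125 → r_n = 36.97 kips; interior l_c = 3.625 − 1.25 = 2.375 → r_n = 39.15 kips.
  R_n,bearing = 2·36.97 + 8·39.15 = 387.1 kips → 387.1 / 2 = 194 kips.
Bearing governs: 194 kips.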